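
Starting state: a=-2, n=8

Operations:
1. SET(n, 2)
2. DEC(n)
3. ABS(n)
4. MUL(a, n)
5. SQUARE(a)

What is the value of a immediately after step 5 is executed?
a = 4

Tracing a through execution:
Initial: a = -2
After step 1 (SET(n, 2)): a = -2
After step 2 (DEC(n)): a = -2
After step 3 (ABS(n)): a = -2
After step 4 (MUL(a, n)): a = -2
After step 5 (SQUARE(a)): a = 4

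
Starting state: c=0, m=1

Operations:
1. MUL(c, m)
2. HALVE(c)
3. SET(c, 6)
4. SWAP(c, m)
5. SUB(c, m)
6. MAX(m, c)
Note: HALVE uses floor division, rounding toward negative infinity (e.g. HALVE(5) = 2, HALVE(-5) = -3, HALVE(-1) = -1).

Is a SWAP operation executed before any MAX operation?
Yes

First SWAP: step 4
First MAX: step 6
Since 4 < 6, SWAP comes first.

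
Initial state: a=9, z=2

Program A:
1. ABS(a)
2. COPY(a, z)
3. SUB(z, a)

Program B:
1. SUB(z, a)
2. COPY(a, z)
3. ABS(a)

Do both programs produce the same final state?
No

Program A final state: a=2, z=0
Program B final state: a=7, z=-7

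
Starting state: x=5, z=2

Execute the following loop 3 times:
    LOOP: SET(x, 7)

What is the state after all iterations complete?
x=7, z=2

Iteration trace:
Start: x=5, z=2
After iteration 1: x=7, z=2
After iteration 2: x=7, z=2
After iteration 3: x=7, z=2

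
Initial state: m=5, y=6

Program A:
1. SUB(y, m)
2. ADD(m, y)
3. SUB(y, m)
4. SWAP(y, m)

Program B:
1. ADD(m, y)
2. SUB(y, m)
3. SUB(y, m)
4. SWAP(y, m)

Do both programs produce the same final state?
No

Program A final state: m=-5, y=6
Program B final state: m=-16, y=11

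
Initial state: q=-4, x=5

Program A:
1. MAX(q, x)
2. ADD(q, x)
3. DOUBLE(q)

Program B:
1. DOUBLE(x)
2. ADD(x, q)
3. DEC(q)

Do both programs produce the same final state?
No

Program A final state: q=20, x=5
Program B final state: q=-5, x=6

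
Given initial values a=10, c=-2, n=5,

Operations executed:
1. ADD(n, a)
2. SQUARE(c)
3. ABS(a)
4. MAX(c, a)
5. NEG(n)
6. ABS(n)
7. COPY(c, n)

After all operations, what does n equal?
n = 15

Tracing execution:
Step 1: ADD(n, a) → n = 15
Step 2: SQUARE(c) → n = 15
Step 3: ABS(a) → n = 15
Step 4: MAX(c, a) → n = 15
Step 5: NEG(n) → n = -15
Step 6: ABS(n) → n = 15
Step 7: COPY(c, n) → n = 15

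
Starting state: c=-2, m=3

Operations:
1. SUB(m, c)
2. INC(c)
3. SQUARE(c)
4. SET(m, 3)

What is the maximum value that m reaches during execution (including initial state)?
5

Values of m at each step:
Initial: m = 3
After step 1: m = 5 ← maximum
After step 2: m = 5
After step 3: m = 5
After step 4: m = 3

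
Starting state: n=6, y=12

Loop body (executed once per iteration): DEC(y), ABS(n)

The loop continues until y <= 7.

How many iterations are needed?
5

Tracing iterations:
Initial: n=6, y=12
After iteration 1: n=6, y=11
After iteration 2: n=6, y=10
After iteration 3: n=6, y=9
After iteration 4: n=6, y=8
After iteration 5: n=6, y=7
y <= 7 now holds, so the loop exits after 5 iterations.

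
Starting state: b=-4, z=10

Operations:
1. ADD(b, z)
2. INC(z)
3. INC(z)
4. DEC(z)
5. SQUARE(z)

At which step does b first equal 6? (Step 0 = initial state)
Step 1

Tracing b:
Initial: b = -4
After step 1: b = 6 ← first occurrence
After step 2: b = 6
After step 3: b = 6
After step 4: b = 6
After step 5: b = 6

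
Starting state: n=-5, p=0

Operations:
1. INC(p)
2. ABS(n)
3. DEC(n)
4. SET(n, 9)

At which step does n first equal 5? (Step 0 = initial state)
Step 2

Tracing n:
Initial: n = -5
After step 1: n = -5
After step 2: n = 5 ← first occurrence
After step 3: n = 4
After step 4: n = 9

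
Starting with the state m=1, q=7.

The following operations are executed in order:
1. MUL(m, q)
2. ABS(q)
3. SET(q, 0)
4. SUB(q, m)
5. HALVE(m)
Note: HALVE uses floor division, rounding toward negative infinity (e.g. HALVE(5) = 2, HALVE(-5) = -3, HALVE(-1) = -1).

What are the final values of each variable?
{m: 3, q: -7}

Step-by-step execution:
Initial: m=1, q=7
After step 1 (MUL(m, q)): m=7, q=7
After step 2 (ABS(q)): m=7, q=7
After step 3 (SET(q, 0)): m=7, q=0
After step 4 (SUB(q, m)): m=7, q=-7
After step 5 (HALVE(m)): m=3, q=-7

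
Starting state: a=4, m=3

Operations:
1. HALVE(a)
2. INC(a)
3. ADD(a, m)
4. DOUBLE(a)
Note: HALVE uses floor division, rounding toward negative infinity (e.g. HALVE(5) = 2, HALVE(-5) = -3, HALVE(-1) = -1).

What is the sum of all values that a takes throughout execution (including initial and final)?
27

Values of a at each step:
Initial: a = 4
After step 1: a = 2
After step 2: a = 3
After step 3: a = 6
After step 4: a = 12
Sum = 4 + 2 + 3 + 6 + 12 = 27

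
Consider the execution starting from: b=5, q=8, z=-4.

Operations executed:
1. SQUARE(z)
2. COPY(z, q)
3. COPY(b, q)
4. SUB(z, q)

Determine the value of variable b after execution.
b = 8

Tracing execution:
Step 1: SQUARE(z) → b = 5
Step 2: COPY(z, q) → b = 5
Step 3: COPY(b, q) → b = 8
Step 4: SUB(z, q) → b = 8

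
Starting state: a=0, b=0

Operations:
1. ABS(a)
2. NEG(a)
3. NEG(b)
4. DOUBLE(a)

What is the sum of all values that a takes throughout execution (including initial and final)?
0

Values of a at each step:
Initial: a = 0
After step 1: a = 0
After step 2: a = 0
After step 3: a = 0
After step 4: a = 0
Sum = 0 + 0 + 0 + 0 + 0 = 0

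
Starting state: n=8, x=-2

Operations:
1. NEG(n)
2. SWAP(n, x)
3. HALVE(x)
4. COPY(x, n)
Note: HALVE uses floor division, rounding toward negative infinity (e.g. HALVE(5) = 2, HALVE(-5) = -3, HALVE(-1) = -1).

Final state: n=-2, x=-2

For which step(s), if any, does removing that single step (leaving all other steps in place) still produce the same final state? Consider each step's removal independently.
Step(s) 1, 3

Testing removal of each single step:
Without step 1: final = n=-2, x=-2 (same)
Without step 2: final = n=-8, x=-8 (different)
Without step 3: final = n=-2, x=-2 (same)
Without step 4: final = n=-2, x=-4 (different)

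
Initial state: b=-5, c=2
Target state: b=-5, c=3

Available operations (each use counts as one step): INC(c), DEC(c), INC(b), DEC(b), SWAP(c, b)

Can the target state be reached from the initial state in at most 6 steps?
Yes

Path (1 step): INC(c)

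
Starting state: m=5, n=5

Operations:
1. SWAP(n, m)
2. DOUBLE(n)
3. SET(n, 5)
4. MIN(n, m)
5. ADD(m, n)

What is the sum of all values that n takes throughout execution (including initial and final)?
35

Values of n at each step:
Initial: n = 5
After step 1: n = 5
After step 2: n = 10
After step 3: n = 5
After step 4: n = 5
After step 5: n = 5
Sum = 5 + 5 + 10 + 5 + 5 + 5 = 35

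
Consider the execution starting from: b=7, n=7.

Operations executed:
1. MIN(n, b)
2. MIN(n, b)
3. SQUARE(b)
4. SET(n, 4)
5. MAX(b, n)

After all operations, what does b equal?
b = 49

Tracing execution:
Step 1: MIN(n, b) → b = 7
Step 2: MIN(n, b) → b = 7
Step 3: SQUARE(b) → b = 49
Step 4: SET(n, 4) → b = 49
Step 5: MAX(b, n) → b = 49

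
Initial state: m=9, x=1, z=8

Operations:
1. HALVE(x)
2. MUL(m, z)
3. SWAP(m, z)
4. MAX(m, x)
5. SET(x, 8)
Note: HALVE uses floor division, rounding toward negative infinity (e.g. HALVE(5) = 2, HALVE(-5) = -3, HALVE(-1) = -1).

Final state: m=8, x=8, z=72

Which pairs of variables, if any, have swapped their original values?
None

Comparing initial and final values:
x: 1 → 8
z: 8 → 72
m: 9 → 8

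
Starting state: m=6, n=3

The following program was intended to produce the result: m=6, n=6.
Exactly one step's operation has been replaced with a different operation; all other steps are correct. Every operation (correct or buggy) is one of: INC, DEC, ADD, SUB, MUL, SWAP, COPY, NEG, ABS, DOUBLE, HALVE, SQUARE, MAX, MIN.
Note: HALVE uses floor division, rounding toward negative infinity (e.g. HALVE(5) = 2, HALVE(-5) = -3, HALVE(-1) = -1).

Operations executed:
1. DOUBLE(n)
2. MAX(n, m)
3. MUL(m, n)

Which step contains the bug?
Step 3

Trace with buggy code:
Initial: m=6, n=3
After step 1: m=6, n=6
After step 2: m=6, n=6
After step 3: m=36, n=6
Actual final m=36, n=6 ≠ expected m=6, n=6.
Step 3 is the only position where a single-operation replacement can produce the expected result.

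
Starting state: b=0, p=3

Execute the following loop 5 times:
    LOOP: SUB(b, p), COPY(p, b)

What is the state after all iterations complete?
b=0, p=0

Iteration trace:
Start: b=0, p=3
After iteration 1: b=-3, p=-3
After iteration 2: b=0, p=0
After iteration 3: b=0, p=0
After iteration 4: b=0, p=0
After iteration 5: b=0, p=0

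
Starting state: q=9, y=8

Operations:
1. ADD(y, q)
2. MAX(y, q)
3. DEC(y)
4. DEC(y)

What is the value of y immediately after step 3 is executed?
y = 16

Tracing y through execution:
Initial: y = 8
After step 1 (ADD(y, q)): y = 17
After step 2 (MAX(y, q)): y = 17
After step 3 (DEC(y)): y = 16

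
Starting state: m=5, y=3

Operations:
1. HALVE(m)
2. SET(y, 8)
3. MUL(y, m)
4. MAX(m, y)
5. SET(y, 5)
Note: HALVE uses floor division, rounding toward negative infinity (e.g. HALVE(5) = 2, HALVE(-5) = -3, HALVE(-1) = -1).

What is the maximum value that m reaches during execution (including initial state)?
16

Values of m at each step:
Initial: m = 5
After step 1: m = 2
After step 2: m = 2
After step 3: m = 2
After step 4: m = 16 ← maximum
After step 5: m = 16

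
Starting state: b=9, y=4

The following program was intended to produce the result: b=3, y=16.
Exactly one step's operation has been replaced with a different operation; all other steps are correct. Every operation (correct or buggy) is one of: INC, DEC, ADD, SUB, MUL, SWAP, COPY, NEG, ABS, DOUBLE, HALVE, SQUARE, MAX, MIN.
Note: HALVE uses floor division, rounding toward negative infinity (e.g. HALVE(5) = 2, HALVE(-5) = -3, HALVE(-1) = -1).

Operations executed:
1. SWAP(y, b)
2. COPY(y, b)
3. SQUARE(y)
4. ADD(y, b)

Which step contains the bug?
Step 4

Trace with buggy code:
Initial: b=9, y=4
After step 1: b=4, y=9
After step 2: b=4, y=4
After step 3: b=4, y=16
After step 4: b=4, y=20
Actual final b=4, y=20 ≠ expected b=3, y=16.
Step 4 is the only position where a single-operation replacement can produce the expected result.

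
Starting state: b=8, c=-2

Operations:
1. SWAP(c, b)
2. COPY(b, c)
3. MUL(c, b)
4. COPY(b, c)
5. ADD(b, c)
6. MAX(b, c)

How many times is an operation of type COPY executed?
2

Counting COPY operations:
Step 2: COPY(b, c) ← COPY
Step 4: COPY(b, c) ← COPY
Total: 2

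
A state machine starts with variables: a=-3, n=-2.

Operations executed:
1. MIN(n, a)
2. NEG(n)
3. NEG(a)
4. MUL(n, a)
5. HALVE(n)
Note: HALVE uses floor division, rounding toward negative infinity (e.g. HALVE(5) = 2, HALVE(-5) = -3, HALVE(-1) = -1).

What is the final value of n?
n = 4

Tracing execution:
Step 1: MIN(n, a) → n = -3
Step 2: NEG(n) → n = 3
Step 3: NEG(a) → n = 3
Step 4: MUL(n, a) → n = 9
Step 5: HALVE(n) → n = 4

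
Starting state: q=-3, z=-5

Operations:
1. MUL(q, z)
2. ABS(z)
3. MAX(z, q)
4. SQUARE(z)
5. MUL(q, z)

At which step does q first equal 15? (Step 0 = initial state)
Step 1

Tracing q:
Initial: q = -3
After step 1: q = 15 ← first occurrence
After step 2: q = 15
After step 3: q = 15
After step 4: q = 15
After step 5: q = 3375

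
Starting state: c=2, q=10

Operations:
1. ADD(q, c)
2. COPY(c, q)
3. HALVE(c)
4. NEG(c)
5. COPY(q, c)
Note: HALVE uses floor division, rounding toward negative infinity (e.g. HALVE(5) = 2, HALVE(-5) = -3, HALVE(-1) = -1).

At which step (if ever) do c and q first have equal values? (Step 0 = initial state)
Step 2

c and q first become equal after step 2.

Comparing values at each step:
Initial: c=2, q=10
After step 1: c=2, q=12
After step 2: c=12, q=12 ← equal!
After step 3: c=6, q=12
After step 4: c=-6, q=12
After step 5: c=-6, q=-6 ← equal!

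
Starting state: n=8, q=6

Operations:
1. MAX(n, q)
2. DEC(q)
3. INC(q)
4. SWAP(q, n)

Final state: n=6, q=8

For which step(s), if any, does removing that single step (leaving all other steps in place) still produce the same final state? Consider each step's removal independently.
Step(s) 1

Testing removal of each single step:
Without step 1: final = n=6, q=8 (same)
Without step 2: final = n=7, q=8 (different)
Without step 3: final = n=5, q=8 (different)
Without step 4: final = n=8, q=6 (different)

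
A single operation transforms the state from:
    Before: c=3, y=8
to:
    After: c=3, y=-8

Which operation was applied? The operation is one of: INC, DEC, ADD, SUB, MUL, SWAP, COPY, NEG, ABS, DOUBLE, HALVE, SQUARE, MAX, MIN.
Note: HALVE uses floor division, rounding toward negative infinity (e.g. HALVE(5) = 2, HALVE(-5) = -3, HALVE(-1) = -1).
NEG(y)

Analyzing the change:
Before: c=3, y=8
After: c=3, y=-8
Variable y changed from 8 to -8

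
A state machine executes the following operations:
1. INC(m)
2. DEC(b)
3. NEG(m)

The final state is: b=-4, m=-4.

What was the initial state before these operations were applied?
b=-3, m=3

Working backwards:
Final state: b=-4, m=-4
Before step 3 (NEG(m)): b=-4, m=4
Before step 2 (DEC(b)): b=-3, m=4
Before step 1 (INC(m)): b=-3, m=3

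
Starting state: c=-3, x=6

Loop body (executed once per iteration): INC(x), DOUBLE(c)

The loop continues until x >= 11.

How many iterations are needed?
5

Tracing iterations:
Initial: c=-3, x=6
After iteration 1: c=-6, x=7
After iteration 2: c=-12, x=8
After iteration 3: c=-24, x=9
After iteration 4: c=-48, x=10
After iteration 5: c=-96, x=11
x >= 11 now holds, so the loop exits after 5 iterations.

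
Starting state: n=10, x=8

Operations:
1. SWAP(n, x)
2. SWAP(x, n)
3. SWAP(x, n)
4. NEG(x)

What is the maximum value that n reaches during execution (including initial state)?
10

Values of n at each step:
Initial: n = 10 ← maximum
After step 1: n = 8
After step 2: n = 10
After step 3: n = 8
After step 4: n = 8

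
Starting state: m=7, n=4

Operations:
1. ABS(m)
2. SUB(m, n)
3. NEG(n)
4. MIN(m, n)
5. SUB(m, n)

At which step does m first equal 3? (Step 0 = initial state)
Step 2

Tracing m:
Initial: m = 7
After step 1: m = 7
After step 2: m = 3 ← first occurrence
After step 3: m = 3
After step 4: m = -4
After step 5: m = 0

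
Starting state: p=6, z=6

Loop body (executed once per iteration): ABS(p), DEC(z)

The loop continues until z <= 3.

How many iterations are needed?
3

Tracing iterations:
Initial: p=6, z=6
After iteration 1: p=6, z=5
After iteration 2: p=6, z=4
After iteration 3: p=6, z=3
z <= 3 now holds, so the loop exits after 3 iterations.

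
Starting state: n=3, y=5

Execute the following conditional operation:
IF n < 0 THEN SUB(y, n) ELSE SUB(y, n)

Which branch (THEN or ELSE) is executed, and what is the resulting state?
Branch: ELSE, Final state: n=3, y=2

Evaluating condition: n < 0
n = 3
Condition is False, so ELSE branch executes
After SUB(y, n): n=3, y=2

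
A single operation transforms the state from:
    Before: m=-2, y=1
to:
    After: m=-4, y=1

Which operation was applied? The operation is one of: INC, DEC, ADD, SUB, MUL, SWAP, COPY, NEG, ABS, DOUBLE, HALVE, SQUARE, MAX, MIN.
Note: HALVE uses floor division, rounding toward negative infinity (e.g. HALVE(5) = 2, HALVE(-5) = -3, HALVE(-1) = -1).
DOUBLE(m)

Analyzing the change:
Before: m=-2, y=1
After: m=-4, y=1
Variable m changed from -2 to -4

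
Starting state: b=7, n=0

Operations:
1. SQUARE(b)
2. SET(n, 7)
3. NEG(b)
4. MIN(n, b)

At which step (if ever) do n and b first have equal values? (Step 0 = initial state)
Step 4

n and b first become equal after step 4.

Comparing values at each step:
Initial: n=0, b=7
After step 1: n=0, b=49
After step 2: n=7, b=49
After step 3: n=7, b=-49
After step 4: n=-49, b=-49 ← equal!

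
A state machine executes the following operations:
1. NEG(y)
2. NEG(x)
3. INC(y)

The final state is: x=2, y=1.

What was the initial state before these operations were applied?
x=-2, y=0

Working backwards:
Final state: x=2, y=1
Before step 3 (INC(y)): x=2, y=0
Before step 2 (NEG(x)): x=-2, y=0
Before step 1 (NEG(y)): x=-2, y=0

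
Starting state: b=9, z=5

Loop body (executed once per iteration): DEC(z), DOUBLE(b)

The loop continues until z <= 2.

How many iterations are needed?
3

Tracing iterations:
Initial: b=9, z=5
After iteration 1: b=18, z=4
After iteration 2: b=36, z=3
After iteration 3: b=72, z=2
z <= 2 now holds, so the loop exits after 3 iterations.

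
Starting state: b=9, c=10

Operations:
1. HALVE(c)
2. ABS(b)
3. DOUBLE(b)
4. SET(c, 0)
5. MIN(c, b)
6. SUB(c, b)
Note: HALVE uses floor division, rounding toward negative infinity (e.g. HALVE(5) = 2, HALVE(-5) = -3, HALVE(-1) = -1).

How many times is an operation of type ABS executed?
1

Counting ABS operations:
Step 2: ABS(b) ← ABS
Total: 1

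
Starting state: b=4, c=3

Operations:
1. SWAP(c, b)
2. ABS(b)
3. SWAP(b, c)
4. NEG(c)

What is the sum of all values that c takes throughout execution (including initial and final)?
11

Values of c at each step:
Initial: c = 3
After step 1: c = 4
After step 2: c = 4
After step 3: c = 3
After step 4: c = -3
Sum = 3 + 4 + 4 + 3 + -3 = 11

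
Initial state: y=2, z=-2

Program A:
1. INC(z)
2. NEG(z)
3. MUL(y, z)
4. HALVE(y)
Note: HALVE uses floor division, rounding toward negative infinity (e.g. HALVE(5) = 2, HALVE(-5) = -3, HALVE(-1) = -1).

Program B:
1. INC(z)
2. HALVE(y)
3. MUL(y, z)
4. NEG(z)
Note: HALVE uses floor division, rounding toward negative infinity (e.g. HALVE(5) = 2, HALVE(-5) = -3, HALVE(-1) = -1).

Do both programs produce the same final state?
No

Program A final state: y=1, z=1
Program B final state: y=-1, z=1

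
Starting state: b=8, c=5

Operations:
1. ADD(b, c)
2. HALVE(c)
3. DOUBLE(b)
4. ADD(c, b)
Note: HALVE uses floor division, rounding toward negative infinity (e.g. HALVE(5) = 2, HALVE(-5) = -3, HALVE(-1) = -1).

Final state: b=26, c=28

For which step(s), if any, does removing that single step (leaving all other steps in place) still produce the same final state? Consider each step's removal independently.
None - removing any single step changes the final result

Testing removal of each single step:
Without step 1: final = b=16, c=18 (different)
Without step 2: final = b=26, c=31 (different)
Without step 3: final = b=13, c=15 (different)
Without step 4: final = b=26, c=2 (different)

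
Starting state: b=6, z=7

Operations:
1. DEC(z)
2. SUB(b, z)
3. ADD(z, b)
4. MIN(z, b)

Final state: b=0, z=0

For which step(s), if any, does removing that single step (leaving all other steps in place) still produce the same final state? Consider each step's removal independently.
Step(s) 3

Testing removal of each single step:
Without step 1: final = b=-1, z=-1 (different)
Without step 2: final = b=6, z=6 (different)
Without step 3: final = b=0, z=0 (same)
Without step 4: final = b=0, z=6 (different)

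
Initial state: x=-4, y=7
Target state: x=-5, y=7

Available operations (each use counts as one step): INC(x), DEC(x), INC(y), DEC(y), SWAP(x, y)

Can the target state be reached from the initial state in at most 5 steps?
Yes

Path (1 step): DEC(x)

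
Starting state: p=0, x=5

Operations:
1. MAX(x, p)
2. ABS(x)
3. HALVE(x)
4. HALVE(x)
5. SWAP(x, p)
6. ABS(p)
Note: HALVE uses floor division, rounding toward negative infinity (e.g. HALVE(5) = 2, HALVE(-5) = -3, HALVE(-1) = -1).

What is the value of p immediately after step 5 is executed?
p = 1

Tracing p through execution:
Initial: p = 0
After step 1 (MAX(x, p)): p = 0
After step 2 (ABS(x)): p = 0
After step 3 (HALVE(x)): p = 0
After step 4 (HALVE(x)): p = 0
After step 5 (SWAP(x, p)): p = 1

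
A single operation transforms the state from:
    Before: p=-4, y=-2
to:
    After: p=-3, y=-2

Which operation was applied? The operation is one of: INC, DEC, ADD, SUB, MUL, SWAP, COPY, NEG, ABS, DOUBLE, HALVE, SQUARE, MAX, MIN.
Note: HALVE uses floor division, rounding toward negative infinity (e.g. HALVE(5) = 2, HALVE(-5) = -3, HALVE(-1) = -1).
INC(p)

Analyzing the change:
Before: p=-4, y=-2
After: p=-3, y=-2
Variable p changed from -4 to -3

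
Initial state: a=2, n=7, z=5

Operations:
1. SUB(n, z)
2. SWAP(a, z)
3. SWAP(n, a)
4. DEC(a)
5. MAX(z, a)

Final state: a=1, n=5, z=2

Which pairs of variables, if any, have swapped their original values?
None

Comparing initial and final values:
z: 5 → 2
n: 7 → 5
a: 2 → 1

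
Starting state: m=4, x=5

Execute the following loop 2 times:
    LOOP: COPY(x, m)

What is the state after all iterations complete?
m=4, x=4

Iteration trace:
Start: m=4, x=5
After iteration 1: m=4, x=4
After iteration 2: m=4, x=4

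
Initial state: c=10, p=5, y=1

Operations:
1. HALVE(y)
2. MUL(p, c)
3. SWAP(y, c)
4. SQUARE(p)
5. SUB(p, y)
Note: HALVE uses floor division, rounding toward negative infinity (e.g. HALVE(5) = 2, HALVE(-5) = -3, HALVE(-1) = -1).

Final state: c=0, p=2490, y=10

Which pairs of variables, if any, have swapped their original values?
None

Comparing initial and final values:
p: 5 → 2490
c: 10 → 0
y: 1 → 10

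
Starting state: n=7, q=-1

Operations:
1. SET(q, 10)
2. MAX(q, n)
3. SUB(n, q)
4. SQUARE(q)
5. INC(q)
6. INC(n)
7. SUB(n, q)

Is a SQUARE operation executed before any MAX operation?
No

First SQUARE: step 4
First MAX: step 2
Since 4 > 2, MAX comes first.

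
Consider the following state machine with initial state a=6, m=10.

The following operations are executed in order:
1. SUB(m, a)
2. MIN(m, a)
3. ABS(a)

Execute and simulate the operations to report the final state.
{a: 6, m: 4}

Step-by-step execution:
Initial: a=6, m=10
After step 1 (SUB(m, a)): a=6, m=4
After step 2 (MIN(m, a)): a=6, m=4
After step 3 (ABS(a)): a=6, m=4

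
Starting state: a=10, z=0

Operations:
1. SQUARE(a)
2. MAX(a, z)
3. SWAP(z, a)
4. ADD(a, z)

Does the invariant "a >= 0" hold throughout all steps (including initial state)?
Yes

The invariant holds at every step.

State at each step:
Initial: a=10, z=0
After step 1: a=100, z=0
After step 2: a=100, z=0
After step 3: a=0, z=100
After step 4: a=100, z=100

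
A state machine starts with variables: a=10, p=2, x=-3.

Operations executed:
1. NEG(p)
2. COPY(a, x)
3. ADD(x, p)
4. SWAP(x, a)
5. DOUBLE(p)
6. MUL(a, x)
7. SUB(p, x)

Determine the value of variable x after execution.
x = -3

Tracing execution:
Step 1: NEG(p) → x = -3
Step 2: COPY(a, x) → x = -3
Step 3: ADD(x, p) → x = -5
Step 4: SWAP(x, a) → x = -3
Step 5: DOUBLE(p) → x = -3
Step 6: MUL(a, x) → x = -3
Step 7: SUB(p, x) → x = -3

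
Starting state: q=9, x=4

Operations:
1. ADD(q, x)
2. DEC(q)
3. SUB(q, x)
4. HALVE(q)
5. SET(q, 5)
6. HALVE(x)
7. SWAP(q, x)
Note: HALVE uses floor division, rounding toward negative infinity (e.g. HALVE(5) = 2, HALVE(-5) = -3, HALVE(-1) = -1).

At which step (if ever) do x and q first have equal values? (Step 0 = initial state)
Step 4

x and q first become equal after step 4.

Comparing values at each step:
Initial: x=4, q=9
After step 1: x=4, q=13
After step 2: x=4, q=12
After step 3: x=4, q=8
After step 4: x=4, q=4 ← equal!
After step 5: x=4, q=5
After step 6: x=2, q=5
After step 7: x=5, q=2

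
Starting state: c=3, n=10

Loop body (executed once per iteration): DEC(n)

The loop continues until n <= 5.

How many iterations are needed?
5

Tracing iterations:
Initial: c=3, n=10
After iteration 1: c=3, n=9
After iteration 2: c=3, n=8
After iteration 3: c=3, n=7
After iteration 4: c=3, n=6
After iteration 5: c=3, n=5
n <= 5 now holds, so the loop exits after 5 iterations.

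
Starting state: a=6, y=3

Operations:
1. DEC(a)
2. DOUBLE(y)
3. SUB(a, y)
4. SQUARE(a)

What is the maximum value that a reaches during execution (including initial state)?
6

Values of a at each step:
Initial: a = 6 ← maximum
After step 1: a = 5
After step 2: a = 5
After step 3: a = -1
After step 4: a = 1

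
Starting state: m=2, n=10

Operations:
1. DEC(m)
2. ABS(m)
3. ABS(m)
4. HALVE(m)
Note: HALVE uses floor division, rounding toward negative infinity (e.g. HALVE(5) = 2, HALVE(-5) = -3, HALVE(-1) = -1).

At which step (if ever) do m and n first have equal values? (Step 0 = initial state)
Never

m and n never become equal during execution.

Comparing values at each step:
Initial: m=2, n=10
After step 1: m=1, n=10
After step 2: m=1, n=10
After step 3: m=1, n=10
After step 4: m=0, n=10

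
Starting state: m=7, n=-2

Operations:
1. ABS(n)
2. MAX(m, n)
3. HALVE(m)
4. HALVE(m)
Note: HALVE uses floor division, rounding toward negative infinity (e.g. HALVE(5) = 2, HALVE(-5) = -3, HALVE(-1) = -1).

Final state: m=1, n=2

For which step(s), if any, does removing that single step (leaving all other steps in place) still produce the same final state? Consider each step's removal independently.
Step(s) 2

Testing removal of each single step:
Without step 1: final = m=1, n=-2 (different)
Without step 2: final = m=1, n=2 (same)
Without step 3: final = m=3, n=2 (different)
Without step 4: final = m=3, n=2 (different)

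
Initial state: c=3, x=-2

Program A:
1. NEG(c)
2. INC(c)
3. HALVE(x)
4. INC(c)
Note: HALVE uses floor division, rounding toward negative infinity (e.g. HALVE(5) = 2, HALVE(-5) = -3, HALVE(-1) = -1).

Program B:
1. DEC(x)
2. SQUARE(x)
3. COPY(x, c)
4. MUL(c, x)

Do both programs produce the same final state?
No

Program A final state: c=-1, x=-1
Program B final state: c=9, x=3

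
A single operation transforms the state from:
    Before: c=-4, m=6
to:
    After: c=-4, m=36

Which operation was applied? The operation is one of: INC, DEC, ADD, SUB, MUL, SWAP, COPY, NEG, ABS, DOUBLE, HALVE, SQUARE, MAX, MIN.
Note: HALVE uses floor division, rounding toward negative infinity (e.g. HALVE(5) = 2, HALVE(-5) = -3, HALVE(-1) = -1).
SQUARE(m)

Analyzing the change:
Before: c=-4, m=6
After: c=-4, m=36
Variable m changed from 6 to 36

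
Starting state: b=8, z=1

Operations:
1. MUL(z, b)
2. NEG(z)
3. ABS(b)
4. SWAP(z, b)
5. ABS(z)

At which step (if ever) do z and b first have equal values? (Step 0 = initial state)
Step 1

z and b first become equal after step 1.

Comparing values at each step:
Initial: z=1, b=8
After step 1: z=8, b=8 ← equal!
After step 2: z=-8, b=8
After step 3: z=-8, b=8
After step 4: z=8, b=-8
After step 5: z=8, b=-8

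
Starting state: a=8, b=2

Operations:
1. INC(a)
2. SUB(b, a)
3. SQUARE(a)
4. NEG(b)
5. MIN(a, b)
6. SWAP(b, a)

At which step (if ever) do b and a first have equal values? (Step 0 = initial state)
Step 5

b and a first become equal after step 5.

Comparing values at each step:
Initial: b=2, a=8
After step 1: b=2, a=9
After step 2: b=-7, a=9
After step 3: b=-7, a=81
After step 4: b=7, a=81
After step 5: b=7, a=7 ← equal!
After step 6: b=7, a=7 ← equal!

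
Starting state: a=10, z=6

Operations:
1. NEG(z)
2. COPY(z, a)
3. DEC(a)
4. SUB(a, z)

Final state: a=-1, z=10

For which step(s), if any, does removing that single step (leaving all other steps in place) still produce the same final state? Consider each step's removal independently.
Step(s) 1

Testing removal of each single step:
Without step 1: final = a=-1, z=10 (same)
Without step 2: final = a=15, z=-6 (different)
Without step 3: final = a=0, z=10 (different)
Without step 4: final = a=9, z=10 (different)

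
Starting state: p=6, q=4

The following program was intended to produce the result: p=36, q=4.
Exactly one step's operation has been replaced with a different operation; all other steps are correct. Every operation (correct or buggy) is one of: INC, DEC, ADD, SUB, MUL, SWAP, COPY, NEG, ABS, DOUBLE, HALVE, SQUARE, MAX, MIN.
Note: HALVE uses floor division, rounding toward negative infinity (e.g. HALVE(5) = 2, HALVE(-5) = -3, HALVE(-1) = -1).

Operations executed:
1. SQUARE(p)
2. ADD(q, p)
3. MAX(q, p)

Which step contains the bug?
Step 3

Trace with buggy code:
Initial: p=6, q=4
After step 1: p=36, q=4
After step 2: p=36, q=40
After step 3: p=36, q=40
Actual final p=36, q=40 ≠ expected p=36, q=4.
Step 3 is the only position where a single-operation replacement can produce the expected result.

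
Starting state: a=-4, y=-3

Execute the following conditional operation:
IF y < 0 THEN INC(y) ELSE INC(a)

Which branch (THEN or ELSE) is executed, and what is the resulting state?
Branch: THEN, Final state: a=-4, y=-2

Evaluating condition: y < 0
y = -3
Condition is True, so THEN branch executes
After INC(y): a=-4, y=-2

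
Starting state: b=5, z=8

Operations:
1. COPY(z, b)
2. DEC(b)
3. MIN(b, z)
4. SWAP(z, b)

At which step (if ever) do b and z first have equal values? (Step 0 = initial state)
Step 1

b and z first become equal after step 1.

Comparing values at each step:
Initial: b=5, z=8
After step 1: b=5, z=5 ← equal!
After step 2: b=4, z=5
After step 3: b=4, z=5
After step 4: b=5, z=4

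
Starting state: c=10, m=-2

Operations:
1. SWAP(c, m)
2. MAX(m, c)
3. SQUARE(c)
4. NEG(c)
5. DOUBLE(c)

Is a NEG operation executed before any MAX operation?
No

First NEG: step 4
First MAX: step 2
Since 4 > 2, MAX comes first.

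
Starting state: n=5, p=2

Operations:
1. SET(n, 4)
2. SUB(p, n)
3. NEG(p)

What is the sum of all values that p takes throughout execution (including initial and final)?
4

Values of p at each step:
Initial: p = 2
After step 1: p = 2
After step 2: p = -2
After step 3: p = 2
Sum = 2 + 2 + -2 + 2 = 4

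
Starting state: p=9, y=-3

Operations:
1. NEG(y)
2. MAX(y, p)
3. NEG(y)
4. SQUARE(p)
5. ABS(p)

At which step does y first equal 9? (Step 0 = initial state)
Step 2

Tracing y:
Initial: y = -3
After step 1: y = 3
After step 2: y = 9 ← first occurrence
After step 3: y = -9
After step 4: y = -9
After step 5: y = -9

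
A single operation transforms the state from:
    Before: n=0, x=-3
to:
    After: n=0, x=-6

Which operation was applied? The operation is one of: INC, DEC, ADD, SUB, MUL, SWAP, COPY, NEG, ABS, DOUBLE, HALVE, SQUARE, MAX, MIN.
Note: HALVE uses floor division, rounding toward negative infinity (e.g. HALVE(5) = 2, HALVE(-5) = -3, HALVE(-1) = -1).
DOUBLE(x)

Analyzing the change:
Before: n=0, x=-3
After: n=0, x=-6
Variable x changed from -3 to -6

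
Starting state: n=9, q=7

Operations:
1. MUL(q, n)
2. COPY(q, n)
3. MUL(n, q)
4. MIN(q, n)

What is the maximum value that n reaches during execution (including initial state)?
81

Values of n at each step:
Initial: n = 9
After step 1: n = 9
After step 2: n = 9
After step 3: n = 81 ← maximum
After step 4: n = 81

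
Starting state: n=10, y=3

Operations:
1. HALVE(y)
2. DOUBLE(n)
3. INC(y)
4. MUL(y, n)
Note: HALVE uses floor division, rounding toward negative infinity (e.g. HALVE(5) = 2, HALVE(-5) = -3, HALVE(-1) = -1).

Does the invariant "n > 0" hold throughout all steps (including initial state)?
Yes

The invariant holds at every step.

State at each step:
Initial: n=10, y=3
After step 1: n=10, y=1
After step 2: n=20, y=1
After step 3: n=20, y=2
After step 4: n=20, y=40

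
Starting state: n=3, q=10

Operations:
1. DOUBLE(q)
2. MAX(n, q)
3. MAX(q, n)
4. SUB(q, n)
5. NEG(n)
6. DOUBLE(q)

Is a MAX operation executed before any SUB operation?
Yes

First MAX: step 2
First SUB: step 4
Since 2 < 4, MAX comes first.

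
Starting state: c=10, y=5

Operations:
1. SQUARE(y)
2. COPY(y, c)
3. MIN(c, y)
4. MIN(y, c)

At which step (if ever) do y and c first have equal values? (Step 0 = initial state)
Step 2

y and c first become equal after step 2.

Comparing values at each step:
Initial: y=5, c=10
After step 1: y=25, c=10
After step 2: y=10, c=10 ← equal!
After step 3: y=10, c=10 ← equal!
After step 4: y=10, c=10 ← equal!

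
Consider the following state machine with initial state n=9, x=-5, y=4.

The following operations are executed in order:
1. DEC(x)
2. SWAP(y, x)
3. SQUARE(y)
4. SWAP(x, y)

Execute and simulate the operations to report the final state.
{n: 9, x: 36, y: 4}

Step-by-step execution:
Initial: n=9, x=-5, y=4
After step 1 (DEC(x)): n=9, x=-6, y=4
After step 2 (SWAP(y, x)): n=9, x=4, y=-6
After step 3 (SQUARE(y)): n=9, x=4, y=36
After step 4 (SWAP(x, y)): n=9, x=36, y=4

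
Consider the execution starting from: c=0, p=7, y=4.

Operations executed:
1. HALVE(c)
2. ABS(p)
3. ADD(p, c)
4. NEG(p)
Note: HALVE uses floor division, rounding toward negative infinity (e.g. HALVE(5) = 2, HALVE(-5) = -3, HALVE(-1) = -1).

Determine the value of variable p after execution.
p = -7

Tracing execution:
Step 1: HALVE(c) → p = 7
Step 2: ABS(p) → p = 7
Step 3: ADD(p, c) → p = 7
Step 4: NEG(p) → p = -7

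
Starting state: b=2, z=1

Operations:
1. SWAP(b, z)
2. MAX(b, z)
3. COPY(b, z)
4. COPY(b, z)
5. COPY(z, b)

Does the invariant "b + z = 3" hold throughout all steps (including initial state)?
No, violated after step 2

The invariant is violated after step 2.

State at each step:
Initial: b=2, z=1
After step 1: b=1, z=2
After step 2: b=2, z=2
After step 3: b=2, z=2
After step 4: b=2, z=2
After step 5: b=2, z=2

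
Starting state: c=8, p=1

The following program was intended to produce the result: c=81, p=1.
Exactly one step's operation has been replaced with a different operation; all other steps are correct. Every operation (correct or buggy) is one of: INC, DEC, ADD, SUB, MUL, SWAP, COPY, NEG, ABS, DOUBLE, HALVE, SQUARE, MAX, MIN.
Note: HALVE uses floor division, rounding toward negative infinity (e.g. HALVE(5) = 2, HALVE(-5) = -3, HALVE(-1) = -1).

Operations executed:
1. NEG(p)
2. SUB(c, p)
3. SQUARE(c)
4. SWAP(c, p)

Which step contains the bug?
Step 4

Trace with buggy code:
Initial: c=8, p=1
After step 1: c=8, p=-1
After step 2: c=9, p=-1
After step 3: c=81, p=-1
After step 4: c=-1, p=81
Actual final c=-1, p=81 ≠ expected c=81, p=1.
Step 4 is the only position where a single-operation replacement can produce the expected result.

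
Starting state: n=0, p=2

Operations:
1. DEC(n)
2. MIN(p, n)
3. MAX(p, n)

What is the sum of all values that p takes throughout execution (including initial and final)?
2

Values of p at each step:
Initial: p = 2
After step 1: p = 2
After step 2: p = -1
After step 3: p = -1
Sum = 2 + 2 + -1 + -1 = 2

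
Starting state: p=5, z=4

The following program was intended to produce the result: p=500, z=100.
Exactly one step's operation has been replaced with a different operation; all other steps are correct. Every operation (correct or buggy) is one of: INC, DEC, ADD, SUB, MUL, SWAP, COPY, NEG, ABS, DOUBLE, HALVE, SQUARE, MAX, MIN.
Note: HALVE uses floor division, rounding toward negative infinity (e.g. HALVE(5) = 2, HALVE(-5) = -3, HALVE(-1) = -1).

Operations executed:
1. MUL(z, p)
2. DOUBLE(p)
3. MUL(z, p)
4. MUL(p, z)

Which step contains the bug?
Step 2

Trace with buggy code:
Initial: p=5, z=4
After step 1: p=5, z=20
After step 2: p=10, z=20
After step 3: p=10, z=200
After step 4: p=2000, z=200
Actual final p=2000, z=200 ≠ expected p=500, z=100.
Step 2 is the only position where a single-operation replacement can produce the expected result.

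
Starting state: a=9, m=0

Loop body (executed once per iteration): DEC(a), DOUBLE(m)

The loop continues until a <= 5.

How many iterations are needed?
4

Tracing iterations:
Initial: a=9, m=0
After iteration 1: a=8, m=0
After iteration 2: a=7, m=0
After iteration 3: a=6, m=0
After iteration 4: a=5, m=0
a <= 5 now holds, so the loop exits after 4 iterations.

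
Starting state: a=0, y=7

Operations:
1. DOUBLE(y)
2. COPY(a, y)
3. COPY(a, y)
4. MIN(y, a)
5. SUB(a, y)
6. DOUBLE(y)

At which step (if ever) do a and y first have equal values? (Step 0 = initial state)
Step 2

a and y first become equal after step 2.

Comparing values at each step:
Initial: a=0, y=7
After step 1: a=0, y=14
After step 2: a=14, y=14 ← equal!
After step 3: a=14, y=14 ← equal!
After step 4: a=14, y=14 ← equal!
After step 5: a=0, y=14
After step 6: a=0, y=28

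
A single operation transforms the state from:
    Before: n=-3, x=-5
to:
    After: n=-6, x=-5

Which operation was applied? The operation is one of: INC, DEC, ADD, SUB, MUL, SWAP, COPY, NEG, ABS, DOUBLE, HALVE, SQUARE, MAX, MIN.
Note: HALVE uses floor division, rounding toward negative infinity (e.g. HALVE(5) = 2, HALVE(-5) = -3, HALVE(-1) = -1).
DOUBLE(n)

Analyzing the change:
Before: n=-3, x=-5
After: n=-6, x=-5
Variable n changed from -3 to -6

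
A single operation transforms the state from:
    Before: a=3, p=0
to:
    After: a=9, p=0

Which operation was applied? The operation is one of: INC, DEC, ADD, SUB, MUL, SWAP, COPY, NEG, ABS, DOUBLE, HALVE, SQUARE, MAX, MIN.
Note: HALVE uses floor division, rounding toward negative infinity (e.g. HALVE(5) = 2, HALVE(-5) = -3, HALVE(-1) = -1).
SQUARE(a)

Analyzing the change:
Before: a=3, p=0
After: a=9, p=0
Variable a changed from 3 to 9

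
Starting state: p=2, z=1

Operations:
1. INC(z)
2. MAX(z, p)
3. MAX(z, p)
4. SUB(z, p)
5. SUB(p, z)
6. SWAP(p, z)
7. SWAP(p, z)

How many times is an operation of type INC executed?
1

Counting INC operations:
Step 1: INC(z) ← INC
Total: 1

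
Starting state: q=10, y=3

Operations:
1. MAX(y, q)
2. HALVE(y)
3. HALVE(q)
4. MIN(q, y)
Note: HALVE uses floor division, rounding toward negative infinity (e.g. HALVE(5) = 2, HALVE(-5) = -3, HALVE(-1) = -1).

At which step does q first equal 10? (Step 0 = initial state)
Step 0

Tracing q:
Initial: q = 10 ← first occurrence
After step 1: q = 10
After step 2: q = 10
After step 3: q = 5
After step 4: q = 5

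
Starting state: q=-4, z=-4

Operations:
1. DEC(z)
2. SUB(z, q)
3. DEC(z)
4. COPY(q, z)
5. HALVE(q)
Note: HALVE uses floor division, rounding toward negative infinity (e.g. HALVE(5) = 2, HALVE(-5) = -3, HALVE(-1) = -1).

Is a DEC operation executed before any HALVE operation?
Yes

First DEC: step 1
First HALVE: step 5
Since 1 < 5, DEC comes first.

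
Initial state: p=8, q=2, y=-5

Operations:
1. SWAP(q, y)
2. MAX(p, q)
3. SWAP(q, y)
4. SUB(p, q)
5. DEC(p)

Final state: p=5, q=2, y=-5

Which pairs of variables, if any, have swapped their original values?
None

Comparing initial and final values:
p: 8 → 5
q: 2 → 2
y: -5 → -5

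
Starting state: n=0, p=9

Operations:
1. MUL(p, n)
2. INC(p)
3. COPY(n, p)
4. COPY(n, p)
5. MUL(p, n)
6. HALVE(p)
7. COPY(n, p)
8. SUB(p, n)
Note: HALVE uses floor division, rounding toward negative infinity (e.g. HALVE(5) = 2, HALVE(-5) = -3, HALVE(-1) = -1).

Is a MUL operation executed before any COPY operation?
Yes

First MUL: step 1
First COPY: step 3
Since 1 < 3, MUL comes first.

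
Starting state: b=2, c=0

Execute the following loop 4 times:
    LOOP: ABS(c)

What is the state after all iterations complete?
b=2, c=0

Iteration trace:
Start: b=2, c=0
After iteration 1: b=2, c=0
After iteration 2: b=2, c=0
After iteration 3: b=2, c=0
After iteration 4: b=2, c=0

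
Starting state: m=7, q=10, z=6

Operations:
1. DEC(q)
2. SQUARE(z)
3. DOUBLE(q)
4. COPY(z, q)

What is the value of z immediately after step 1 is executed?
z = 6

Tracing z through execution:
Initial: z = 6
After step 1 (DEC(q)): z = 6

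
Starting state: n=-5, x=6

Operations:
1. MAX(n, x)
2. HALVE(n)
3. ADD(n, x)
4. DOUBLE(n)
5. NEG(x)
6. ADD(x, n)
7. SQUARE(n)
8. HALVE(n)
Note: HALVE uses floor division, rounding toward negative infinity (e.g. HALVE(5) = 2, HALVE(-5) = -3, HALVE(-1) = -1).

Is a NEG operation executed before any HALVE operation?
No

First NEG: step 5
First HALVE: step 2
Since 5 > 2, HALVE comes first.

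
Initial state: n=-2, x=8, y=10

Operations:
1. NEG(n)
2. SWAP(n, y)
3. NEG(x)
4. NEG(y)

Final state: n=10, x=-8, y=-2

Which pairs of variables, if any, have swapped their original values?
(y, n)

Comparing initial and final values:
y: 10 → -2
n: -2 → 10
x: 8 → -8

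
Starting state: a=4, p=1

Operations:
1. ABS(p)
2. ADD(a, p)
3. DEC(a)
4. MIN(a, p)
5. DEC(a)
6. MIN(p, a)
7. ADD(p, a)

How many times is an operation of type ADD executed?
2

Counting ADD operations:
Step 2: ADD(a, p) ← ADD
Step 7: ADD(p, a) ← ADD
Total: 2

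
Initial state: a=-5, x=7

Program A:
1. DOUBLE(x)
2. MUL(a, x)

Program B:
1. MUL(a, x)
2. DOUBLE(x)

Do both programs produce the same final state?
No

Program A final state: a=-70, x=14
Program B final state: a=-35, x=14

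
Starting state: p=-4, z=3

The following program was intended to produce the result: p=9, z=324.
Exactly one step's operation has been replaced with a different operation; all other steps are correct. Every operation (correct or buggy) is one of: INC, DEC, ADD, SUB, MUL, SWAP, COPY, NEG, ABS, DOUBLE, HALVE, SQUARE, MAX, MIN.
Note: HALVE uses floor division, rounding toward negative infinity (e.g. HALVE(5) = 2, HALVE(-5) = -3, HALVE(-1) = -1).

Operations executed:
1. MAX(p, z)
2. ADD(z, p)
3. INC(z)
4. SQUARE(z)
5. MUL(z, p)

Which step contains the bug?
Step 3

Trace with buggy code:
Initial: p=-4, z=3
After step 1: p=3, z=3
After step 2: p=3, z=6
After step 3: p=3, z=7
After step 4: p=3, z=49
After step 5: p=3, z=147
Actual final p=3, z=147 ≠ expected p=9, z=324.
Step 3 is the only position where a single-operation replacement can produce the expected result.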